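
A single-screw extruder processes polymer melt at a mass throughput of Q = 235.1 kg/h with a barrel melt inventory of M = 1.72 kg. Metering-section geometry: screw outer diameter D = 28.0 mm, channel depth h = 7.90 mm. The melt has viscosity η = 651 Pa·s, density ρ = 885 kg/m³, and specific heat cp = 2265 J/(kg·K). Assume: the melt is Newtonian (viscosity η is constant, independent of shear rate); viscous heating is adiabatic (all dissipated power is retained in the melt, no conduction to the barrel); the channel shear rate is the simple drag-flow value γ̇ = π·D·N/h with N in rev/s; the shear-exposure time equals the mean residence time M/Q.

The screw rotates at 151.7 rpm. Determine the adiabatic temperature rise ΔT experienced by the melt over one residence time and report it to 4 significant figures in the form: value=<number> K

value=6.779 K

Throughput in SI: Q_s = 235.1 kg/h ÷ 3600 s/h = 0.0653056 kg/s
t_res = M / Q_s = 1.72 / 0.0653056 = 26.3377 s
Geometry in metres: D = 28.0 mm → 0.028 m, h = 7.90 mm → 0.0079 m; screw speed N = 151.7 rpm = 2.52833 rev/s
Shear rate: γ̇ = πDN/h = π·0.028·2.52833/0.0079 = 28.1524 s⁻¹
ΔT = η·γ̇²·t_res / (ρ·cp) = 651 · (28.1524)² · 26.3377 / (885 · 2265) = 6.77919 K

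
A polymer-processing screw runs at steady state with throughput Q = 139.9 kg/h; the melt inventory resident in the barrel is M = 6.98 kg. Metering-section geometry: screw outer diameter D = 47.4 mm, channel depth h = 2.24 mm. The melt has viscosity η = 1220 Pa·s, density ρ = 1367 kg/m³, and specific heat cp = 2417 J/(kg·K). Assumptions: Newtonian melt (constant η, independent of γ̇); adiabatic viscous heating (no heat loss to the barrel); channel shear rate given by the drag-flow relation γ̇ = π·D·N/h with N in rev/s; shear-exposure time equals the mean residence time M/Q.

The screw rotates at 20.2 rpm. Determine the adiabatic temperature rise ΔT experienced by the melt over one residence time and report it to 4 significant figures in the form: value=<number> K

Throughput in SI: Q_s = 139.9 kg/h ÷ 3600 s/h = 0.0388611 kg/s
t_res = M / Q_s = 6.98 ÷ 0.0388611 = 179.614 s
D = 47.4 mm = 0.0474 m;  h = 2.24 mm = 0.00224 m;  N = 20.2 rpm / 60 = 0.336667 rev/s
γ̇ = π·D·N / h = π · 0.0474 · 0.336667 / 0.00224 = 22.381 s⁻¹
ΔT = η·γ̇²·t_res/(ρ·cp) = [1220 × 22.381² × 179.614] / [1367 × 2417] = 33.2212 K

value=33.22 K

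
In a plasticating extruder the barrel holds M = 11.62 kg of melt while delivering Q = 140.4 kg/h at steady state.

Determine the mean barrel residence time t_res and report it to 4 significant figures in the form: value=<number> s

Q_s = Q / 3600 = 140.4 / 3600 = 0.039 kg/s
t_res = M / Q_s = 11.62 / 0.039 = 297.949 s

value=297.9 s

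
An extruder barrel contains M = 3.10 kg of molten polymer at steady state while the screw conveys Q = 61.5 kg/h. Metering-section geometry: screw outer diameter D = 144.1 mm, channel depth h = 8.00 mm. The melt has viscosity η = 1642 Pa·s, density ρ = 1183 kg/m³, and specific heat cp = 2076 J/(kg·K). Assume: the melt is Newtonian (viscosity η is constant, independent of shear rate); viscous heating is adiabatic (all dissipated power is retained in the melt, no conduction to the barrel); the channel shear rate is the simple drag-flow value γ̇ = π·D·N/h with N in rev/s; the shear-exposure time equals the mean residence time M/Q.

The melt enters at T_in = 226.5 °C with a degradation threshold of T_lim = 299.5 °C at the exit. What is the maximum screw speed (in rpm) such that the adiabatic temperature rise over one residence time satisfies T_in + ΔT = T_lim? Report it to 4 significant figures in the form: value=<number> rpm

value=26.01 rpm

Convert throughput: Q = 61.5 kg/h = 61.5/3600 = 0.0170833 kg/s
Mean residence time: t_res = M/Q_s = 3.10 kg / 0.0170833 kg/s = 181.463 s
Geometry in SI: D = 144.1 mm → 0.1441 m, h = 8.00 mm → 0.008 m
ΔT_a = T_lim − T_in = 299.5 °C − 226.5 °C = 73 K
γ̇_max² = ΔT_a·ρ·cp / (η·t_res) = [73 × 1183 × 2076] / [1642 × 181.463] = 601.69 s⁻²
Take the square root: γ̇_max = √(601.69) = 24.5294 s⁻¹
N_max = γ̇_max·h / (π·D) = 24.5294 · 0.008 / (π · 0.1441) = 0.433473 rev/s = 26.0084 rpm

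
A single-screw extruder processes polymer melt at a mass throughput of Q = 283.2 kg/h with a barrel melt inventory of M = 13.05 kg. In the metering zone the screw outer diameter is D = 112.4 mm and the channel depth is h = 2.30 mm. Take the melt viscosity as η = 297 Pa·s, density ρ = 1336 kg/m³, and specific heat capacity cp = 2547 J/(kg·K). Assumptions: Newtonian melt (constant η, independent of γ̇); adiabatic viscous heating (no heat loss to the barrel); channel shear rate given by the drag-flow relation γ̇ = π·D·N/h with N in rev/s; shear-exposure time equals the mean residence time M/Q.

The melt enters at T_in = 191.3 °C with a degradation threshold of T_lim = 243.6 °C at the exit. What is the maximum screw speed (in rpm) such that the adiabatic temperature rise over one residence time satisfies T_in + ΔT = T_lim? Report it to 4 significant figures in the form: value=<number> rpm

value=23.49 rpm

Q_s = Q / 3600 = 283.2 / 3600 = 0.0786667 kg/s
t_res = M / Q_s = 13.05 ÷ 0.0786667 = 165.89 s
Convert to metres: D = 0.1124 m, h = 0.0023 m
ΔT_a = T_lim − T_in = 243.6 − 191.3 = 52.3 K
Invert ΔT = ηγ̇²t_res/(ρcp) for γ̇: γ̇_max² = ΔT_a ρ cp / (η t_res) = 52.3·1336·2547 / (297·165.89) = 3612.11 s⁻²
γ̇_max = √3612.11 = 60.1008 s⁻¹
N_max = γ̇_max h / (πD) = 60.1008·0.0023/(π·0.1124) = 0.391464 rev/s → ×60 = 23.4879 rpm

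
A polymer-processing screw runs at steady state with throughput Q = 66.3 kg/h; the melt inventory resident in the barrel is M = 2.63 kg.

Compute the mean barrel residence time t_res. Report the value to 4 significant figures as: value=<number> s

Q_s = Q / 3600 = 66.3 / 3600 = 0.0184167 kg/s
Mean residence time: t_res = M/Q_s = 2.63 kg / 0.0184167 kg/s = 142.805 s

value=142.8 s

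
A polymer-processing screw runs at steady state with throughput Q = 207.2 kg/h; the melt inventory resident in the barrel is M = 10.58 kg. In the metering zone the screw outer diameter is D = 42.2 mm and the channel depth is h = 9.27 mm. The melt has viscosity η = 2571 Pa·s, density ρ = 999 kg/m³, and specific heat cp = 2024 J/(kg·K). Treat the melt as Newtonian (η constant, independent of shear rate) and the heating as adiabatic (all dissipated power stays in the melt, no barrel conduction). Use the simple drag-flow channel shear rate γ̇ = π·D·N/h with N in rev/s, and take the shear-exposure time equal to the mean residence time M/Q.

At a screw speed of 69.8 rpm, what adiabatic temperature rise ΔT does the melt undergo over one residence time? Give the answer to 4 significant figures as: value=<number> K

Q_s = Q / 3600 = 207.2 / 3600 = 0.0575556 kg/s
t_res = M / Q_s = 10.58 ÷ 0.0575556 = 183.822 s
D = 42.2 mm = 0.0422 m;  h = 9.27 mm = 0.00927 m;  N = 69.8 rpm / 60 = 1.16333 rev/s
γ̇ = π D N / h = (π)(0.0422)(1.16333) / 0.00927 = 16.6374 s⁻¹
ΔT = η·γ̇²·t_res/(ρ·cp) = [2571 × 16.6374² × 183.822] / [999 × 2024] = 64.6991 K

value=64.70 K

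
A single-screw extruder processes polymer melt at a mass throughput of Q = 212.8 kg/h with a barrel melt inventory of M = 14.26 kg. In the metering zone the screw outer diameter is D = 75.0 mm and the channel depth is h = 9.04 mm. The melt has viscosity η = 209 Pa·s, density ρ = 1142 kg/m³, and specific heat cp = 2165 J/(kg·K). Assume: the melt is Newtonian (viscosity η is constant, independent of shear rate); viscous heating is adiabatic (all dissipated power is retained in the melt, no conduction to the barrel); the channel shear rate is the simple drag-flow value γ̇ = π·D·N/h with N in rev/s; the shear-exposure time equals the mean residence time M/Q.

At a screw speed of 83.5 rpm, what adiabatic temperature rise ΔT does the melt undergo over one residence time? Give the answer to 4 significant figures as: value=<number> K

value=26.83 K

Q_s = Q / 3600 = 212.8 / 3600 = 0.0591111 kg/s
t_res = M / Q_s = 14.26 ÷ 0.0591111 = 241.241 s
Convert to SI: D = 0.075 m, h = 0.00904 m, N = 83.5/60 = 1.39167 rev/s
γ̇ = π·D·N / h = π · 0.075 · 1.39167 / 0.00904 = 36.2725 s⁻¹
ΔT = η·γ̇²·t_res/(ρ·cp) = [209 × 36.2725² × 241.241] / [1142 × 2165] = 26.8305 K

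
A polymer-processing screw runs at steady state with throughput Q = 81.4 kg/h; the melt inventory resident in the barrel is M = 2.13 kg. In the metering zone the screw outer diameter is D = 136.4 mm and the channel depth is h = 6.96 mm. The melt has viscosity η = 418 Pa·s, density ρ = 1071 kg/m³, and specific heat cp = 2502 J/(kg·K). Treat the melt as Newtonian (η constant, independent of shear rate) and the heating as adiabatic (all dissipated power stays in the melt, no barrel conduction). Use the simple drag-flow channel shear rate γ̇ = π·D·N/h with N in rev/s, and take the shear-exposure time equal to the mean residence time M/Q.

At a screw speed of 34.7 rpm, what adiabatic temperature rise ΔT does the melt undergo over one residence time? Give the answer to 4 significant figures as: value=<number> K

value=18.63 K

Q_s = Q / 3600 = 81.4 / 3600 = 0.0226111 kg/s
Mean residence time: t_res = M/Q_s = 2.13 kg / 0.0226111 kg/s = 94.2015 s
Geometry in metres: D = 136.4 mm → 0.1364 m, h = 6.96 mm → 0.00696 m; screw speed N = 34.7 rpm = 0.578333 rev/s
γ̇ = π·D·N / h = π · 0.1364 · 0.578333 / 0.00696 = 35.6068 s⁻¹
ΔT = η·γ̇²·t_res/(ρ·cp) = [418 × 35.6068² × 94.2015] / [1071 × 2502] = 18.6305 K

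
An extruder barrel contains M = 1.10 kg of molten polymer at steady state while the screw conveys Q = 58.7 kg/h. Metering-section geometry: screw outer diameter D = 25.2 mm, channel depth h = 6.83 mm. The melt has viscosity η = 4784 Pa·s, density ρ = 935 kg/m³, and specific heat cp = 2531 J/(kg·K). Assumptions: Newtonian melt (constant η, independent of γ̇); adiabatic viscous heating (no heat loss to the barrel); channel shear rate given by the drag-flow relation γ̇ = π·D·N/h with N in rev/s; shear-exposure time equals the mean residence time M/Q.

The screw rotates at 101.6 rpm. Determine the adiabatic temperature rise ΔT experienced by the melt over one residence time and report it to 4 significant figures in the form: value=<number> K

Convert throughput: Q = 58.7 kg/h = 58.7/3600 = 0.0163056 kg/s
Mean residence time: t_res = M/Q_s = 1.10 kg / 0.0163056 kg/s = 67.4617 s
Convert to SI: D = 0.0252 m, h = 0.00683 m, N = 101.6/60 = 1.69333 rev/s
γ̇ = π·D·N / h = π · 0.0252 · 1.69333 / 0.00683 = 19.6278 s⁻¹
ΔT = η·γ̇²·t_res / (ρ·cp) = 4784 · (19.6278)² · 67.4617 / (935 · 2531) = 52.5399 K

value=52.54 K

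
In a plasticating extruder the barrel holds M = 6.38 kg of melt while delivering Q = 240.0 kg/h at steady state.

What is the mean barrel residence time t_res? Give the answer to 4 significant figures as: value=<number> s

value=95.70 s

Convert throughput: Q = 240.0 kg/h = 240.0/3600 = 0.0666667 kg/s
t_res = M / Q_s = 6.38 ÷ 0.0666667 = 95.7 s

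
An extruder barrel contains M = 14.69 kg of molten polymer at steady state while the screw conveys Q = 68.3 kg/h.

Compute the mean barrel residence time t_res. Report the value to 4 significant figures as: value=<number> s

value=774.3 s

Q_s = Q / 3600 = 68.3 / 3600 = 0.0189722 kg/s
t_res = M / Q_s = 14.69 / 0.0189722 = 774.29 s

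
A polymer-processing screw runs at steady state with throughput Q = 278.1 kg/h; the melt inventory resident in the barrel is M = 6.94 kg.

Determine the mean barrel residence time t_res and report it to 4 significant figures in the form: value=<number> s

value=89.84 s

Q_s = Q / 3600 = 278.1 / 3600 = 0.07725 kg/s
Mean residence time: t_res = M/Q_s = 6.94 kg / 0.07725 kg/s = 89.8382 s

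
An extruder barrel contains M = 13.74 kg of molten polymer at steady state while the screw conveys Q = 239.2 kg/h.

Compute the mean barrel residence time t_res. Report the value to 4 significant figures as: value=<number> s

Throughput in SI: Q_s = 239.2 kg/h ÷ 3600 s/h = 0.0664444 kg/s
t_res = M / Q_s = 13.74 / 0.0664444 = 206.789 s

value=206.8 s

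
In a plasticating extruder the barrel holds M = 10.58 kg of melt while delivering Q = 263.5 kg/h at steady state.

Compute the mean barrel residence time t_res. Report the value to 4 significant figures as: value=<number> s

Convert throughput: Q = 263.5 kg/h = 263.5/3600 = 0.0731944 kg/s
t_res = M / Q_s = 10.58 / 0.0731944 = 144.546 s

value=144.5 s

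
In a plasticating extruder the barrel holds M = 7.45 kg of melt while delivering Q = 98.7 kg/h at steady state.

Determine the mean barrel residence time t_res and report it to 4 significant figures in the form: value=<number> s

Throughput in SI: Q_s = 98.7 kg/h ÷ 3600 s/h = 0.0274167 kg/s
Mean residence time: t_res = M/Q_s = 7.45 kg / 0.0274167 kg/s = 271.733 s

value=271.7 s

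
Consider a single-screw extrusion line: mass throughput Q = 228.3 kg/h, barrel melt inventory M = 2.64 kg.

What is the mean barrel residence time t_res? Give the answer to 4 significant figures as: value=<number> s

Throughput in SI: Q_s = 228.3 kg/h ÷ 3600 s/h = 0.0634167 kg/s
t_res = M / Q_s = 2.64 ÷ 0.0634167 = 41.6294 s

value=41.63 s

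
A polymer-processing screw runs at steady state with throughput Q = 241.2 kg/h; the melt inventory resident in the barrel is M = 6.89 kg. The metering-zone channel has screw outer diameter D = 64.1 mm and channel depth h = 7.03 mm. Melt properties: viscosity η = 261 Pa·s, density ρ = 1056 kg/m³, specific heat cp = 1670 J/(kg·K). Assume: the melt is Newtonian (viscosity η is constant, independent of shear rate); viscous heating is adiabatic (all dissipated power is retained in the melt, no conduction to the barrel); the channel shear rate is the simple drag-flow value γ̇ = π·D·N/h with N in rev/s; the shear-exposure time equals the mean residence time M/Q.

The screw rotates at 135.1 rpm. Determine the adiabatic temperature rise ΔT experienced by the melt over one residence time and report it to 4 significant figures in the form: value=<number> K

Q_s = Q / 3600 = 241.2 / 3600 = 0.067 kg/s
t_res = M / Q_s = 6.89 / 0.067 = 102.836 s
D = 64.1 mm = 0.0641 m;  h = 7.03 mm = 0.00703 m;  N = 135.1 rpm / 60 = 2.25167 rev/s
γ̇ = π·D·N / h = π · 0.0641 · 2.25167 / 0.00703 = 64.4995 s⁻¹
ΔT = η·γ̇²·t_res / (ρ·cp) = 261 · (64.4995)² · 102.836 / (1056 · 1670) = 63.3166 K

value=63.32 K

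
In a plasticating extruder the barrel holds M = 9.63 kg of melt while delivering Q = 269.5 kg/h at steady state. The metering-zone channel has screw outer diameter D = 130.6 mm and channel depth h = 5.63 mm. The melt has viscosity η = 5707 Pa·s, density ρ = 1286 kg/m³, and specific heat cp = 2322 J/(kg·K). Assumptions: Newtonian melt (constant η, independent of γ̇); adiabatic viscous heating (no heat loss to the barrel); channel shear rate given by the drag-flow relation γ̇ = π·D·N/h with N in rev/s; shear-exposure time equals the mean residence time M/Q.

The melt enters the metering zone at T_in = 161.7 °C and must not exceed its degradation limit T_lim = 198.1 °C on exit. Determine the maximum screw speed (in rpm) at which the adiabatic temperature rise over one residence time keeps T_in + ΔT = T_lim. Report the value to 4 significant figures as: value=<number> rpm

value=10.02 rpm

Throughput in SI: Q_s = 269.5 kg/h ÷ 3600 s/h = 0.0748611 kg/s
t_res = M / Q_s = 9.63 / 0.0748611 = 128.638 s
D = 130.6 mm = 0.1306 m;  h = 5.63 mm = 0.00563 m
ΔT_a = T_lim − T_in = 198.1 − 161.7 = 36.4 K
γ̇_max² = ΔT_a·ρ·cp/(η·t_res) = 36.4·1286·2322/(5707·128.638) = 148.056 s⁻²
Take the square root: γ̇_max = √(148.056) = 12.1678 s⁻¹
Solve γ̇ = πDN/h for N: N_max = γ̇_max·h/(π·D) = 12.1678 × 0.00563 / (π × 0.1306) = 0.166966 rev/s = 10.018 rpm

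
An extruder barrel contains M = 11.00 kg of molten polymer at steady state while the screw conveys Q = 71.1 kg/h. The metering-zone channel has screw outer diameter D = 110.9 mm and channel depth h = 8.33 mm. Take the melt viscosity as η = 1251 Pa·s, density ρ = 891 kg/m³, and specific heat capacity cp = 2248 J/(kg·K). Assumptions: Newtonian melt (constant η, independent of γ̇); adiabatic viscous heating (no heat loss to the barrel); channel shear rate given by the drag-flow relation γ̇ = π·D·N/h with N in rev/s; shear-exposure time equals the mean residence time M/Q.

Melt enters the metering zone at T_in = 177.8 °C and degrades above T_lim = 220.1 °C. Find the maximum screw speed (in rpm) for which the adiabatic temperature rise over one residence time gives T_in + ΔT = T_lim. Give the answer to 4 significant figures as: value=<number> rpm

Convert throughput: Q = 71.1 kg/h = 71.1/3600 = 0.01975 kg/s
t_res = M / Q_s = 11.00 / 0.01975 = 556.962 s
Geometry in SI: D = 110.9 mm → 0.1109 m, h = 8.33 mm → 0.00833 m
ΔT_a = T_lim − T_in = 220.1 − 177.8 = 42.3 K
Invert ΔT = ηγ̇²t_res/(ρcp) for γ̇: γ̇_max² = ΔT_a ρ cp / (η t_res) = 42.3·891·2248 / (1251·556.962) = 121.599 s⁻²
Take the square root: γ̇_max = √(121.599) = 11.0272 s⁻¹
Solve γ̇ = πDN/h for N: N_max = γ̇_max·h/(π·D) = 11.0272 × 0.00833 / (π × 0.1109) = 0.263651 rev/s = 15.8191 rpm

value=15.82 rpm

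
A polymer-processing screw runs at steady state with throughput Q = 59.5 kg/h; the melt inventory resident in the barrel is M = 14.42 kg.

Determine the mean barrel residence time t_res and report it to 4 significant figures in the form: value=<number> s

Convert throughput: Q = 59.5 kg/h = 59.5/3600 = 0.0165278 kg/s
t_res = M / Q_s = 14.42 / 0.0165278 = 872.471 s

value=872.5 s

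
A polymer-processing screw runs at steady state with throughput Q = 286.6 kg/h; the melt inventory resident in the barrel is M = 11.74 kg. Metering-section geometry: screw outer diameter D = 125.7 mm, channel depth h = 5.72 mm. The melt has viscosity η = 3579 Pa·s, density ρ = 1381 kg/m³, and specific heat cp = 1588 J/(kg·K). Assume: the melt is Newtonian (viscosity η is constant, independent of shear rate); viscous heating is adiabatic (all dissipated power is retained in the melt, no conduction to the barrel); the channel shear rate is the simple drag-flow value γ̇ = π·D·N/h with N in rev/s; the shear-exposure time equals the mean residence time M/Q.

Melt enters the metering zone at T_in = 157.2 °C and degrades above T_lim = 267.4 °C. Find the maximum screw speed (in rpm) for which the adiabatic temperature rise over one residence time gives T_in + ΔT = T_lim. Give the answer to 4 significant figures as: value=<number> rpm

value=18.60 rpm

Convert throughput: Q = 286.6 kg/h = 286.6/3600 = 0.0796111 kg/s
Mean residence time: t_res = M/Q_s = 11.74 kg / 0.0796111 kg/s = 147.467 s
Convert to metres: D = 0.1257 m, h = 0.00572 m
Allowable rise: ΔT_a = T_lim − T_in = 267.4 − 157.2 = 110.2 K
γ̇_max² = ΔT_a·ρ·cp/(η·t_res) = 110.2·1381·1588/(3579·147.467) = 457.899 s⁻²
γ̇_max = sqrt(457.899) = 21.3986 s⁻¹
N_max = γ̇_max h / (πD) = 21.3986·0.00572/(π·0.1257) = 0.309953 rev/s → ×60 = 18.5972 rpm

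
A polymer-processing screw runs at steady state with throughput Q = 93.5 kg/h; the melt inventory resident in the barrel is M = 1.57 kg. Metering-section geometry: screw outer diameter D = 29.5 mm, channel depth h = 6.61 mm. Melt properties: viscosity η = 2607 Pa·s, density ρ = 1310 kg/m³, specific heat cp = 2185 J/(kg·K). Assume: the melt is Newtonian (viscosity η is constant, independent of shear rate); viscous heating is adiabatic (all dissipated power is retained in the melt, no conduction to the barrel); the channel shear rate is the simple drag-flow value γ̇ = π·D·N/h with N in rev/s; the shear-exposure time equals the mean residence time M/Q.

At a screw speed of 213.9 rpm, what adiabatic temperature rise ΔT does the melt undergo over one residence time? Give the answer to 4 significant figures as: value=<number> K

value=137.6 K

Q_s = Q / 3600 = 93.5 / 3600 = 0.0259722 kg/s
Mean residence time: t_res = M/Q_s = 1.57 kg / 0.0259722 kg/s = 60.4492 s
Geometry in metres: D = 29.5 mm → 0.0295 m, h = 6.61 mm → 0.00661 m; screw speed N = 213.9 rpm = 3.565 rev/s
γ̇ = π·D·N / h = π · 0.0295 · 3.565 / 0.00661 = 49.9839 s⁻¹
Adiabatic rise: ΔT = η γ̇² t_res / (ρ cp) = 2607·(49.9839)²·60.4492 / (1310·2185) = 137.553 K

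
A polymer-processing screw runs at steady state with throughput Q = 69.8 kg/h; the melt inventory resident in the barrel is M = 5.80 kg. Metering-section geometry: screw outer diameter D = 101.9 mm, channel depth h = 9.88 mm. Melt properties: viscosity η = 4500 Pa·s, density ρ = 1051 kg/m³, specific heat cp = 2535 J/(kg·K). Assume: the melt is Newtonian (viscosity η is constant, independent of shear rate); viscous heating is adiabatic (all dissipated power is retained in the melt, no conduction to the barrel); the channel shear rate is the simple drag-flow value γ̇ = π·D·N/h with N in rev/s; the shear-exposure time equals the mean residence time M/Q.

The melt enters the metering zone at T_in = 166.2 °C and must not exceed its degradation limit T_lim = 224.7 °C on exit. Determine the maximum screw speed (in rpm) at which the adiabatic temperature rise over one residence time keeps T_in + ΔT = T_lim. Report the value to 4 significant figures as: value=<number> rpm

Throughput in SI: Q_s = 69.8 kg/h ÷ 3600 s/h = 0.0193889 kg/s
t_res = M / Q_s = 5.80 ÷ 0.0193889 = 299.14 s
D = 101.9 mm = 0.1019 m;  h = 9.88 mm = 0.00988 m
Allowable rise: ΔT_a = T_lim − T_in = 224.7 − 166.2 = 58.5 K
γ̇_max² = ΔT_a·ρ·cp/(η·t_res) = 58.5·1051·2535/(4500·299.14) = 115.784 s⁻²
Take the square root: γ̇_max = √(115.784) = 10.7603 s⁻¹
N_max = γ̇_max·h / (π·D) = 10.7603 · 0.00988 / (π · 0.1019) = 0.332091 rev/s = 19.9255 rpm

value=19.93 rpm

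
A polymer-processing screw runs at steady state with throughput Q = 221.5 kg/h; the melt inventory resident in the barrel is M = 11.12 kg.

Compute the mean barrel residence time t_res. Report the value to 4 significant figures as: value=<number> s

value=180.7 s

Convert throughput: Q = 221.5 kg/h = 221.5/3600 = 0.0615278 kg/s
t_res = M / Q_s = 11.12 / 0.0615278 = 180.731 s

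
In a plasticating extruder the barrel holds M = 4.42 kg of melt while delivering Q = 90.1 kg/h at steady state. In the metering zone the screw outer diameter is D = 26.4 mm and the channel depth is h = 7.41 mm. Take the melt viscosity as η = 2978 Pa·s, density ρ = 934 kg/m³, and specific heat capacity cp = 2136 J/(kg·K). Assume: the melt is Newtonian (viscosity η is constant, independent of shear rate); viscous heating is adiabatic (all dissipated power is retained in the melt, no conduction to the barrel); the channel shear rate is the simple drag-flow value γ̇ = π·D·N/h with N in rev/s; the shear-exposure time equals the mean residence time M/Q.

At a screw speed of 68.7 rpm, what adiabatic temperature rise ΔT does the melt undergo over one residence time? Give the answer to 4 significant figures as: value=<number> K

Throughput in SI: Q_s = 90.1 kg/h ÷ 3600 s/h = 0.0250278 kg/s
Mean residence time: t_res = M/Q_s = 4.42 kg / 0.0250278 kg/s = 176.604 s
Geometry in metres: D = 26.4 mm → 0.0264 m, h = 7.41 mm → 0.00741 m; screw speed N = 68.7 rpm = 1.145 rev/s
Shear rate: γ̇ = πDN/h = π·0.0264·1.145/0.00741 = 12.8157 s⁻¹
Adiabatic rise: ΔT = η γ̇² t_res / (ρ cp) = 2978·(12.8157)²·176.604 / (934·2136) = 43.2971 K

value=43.30 K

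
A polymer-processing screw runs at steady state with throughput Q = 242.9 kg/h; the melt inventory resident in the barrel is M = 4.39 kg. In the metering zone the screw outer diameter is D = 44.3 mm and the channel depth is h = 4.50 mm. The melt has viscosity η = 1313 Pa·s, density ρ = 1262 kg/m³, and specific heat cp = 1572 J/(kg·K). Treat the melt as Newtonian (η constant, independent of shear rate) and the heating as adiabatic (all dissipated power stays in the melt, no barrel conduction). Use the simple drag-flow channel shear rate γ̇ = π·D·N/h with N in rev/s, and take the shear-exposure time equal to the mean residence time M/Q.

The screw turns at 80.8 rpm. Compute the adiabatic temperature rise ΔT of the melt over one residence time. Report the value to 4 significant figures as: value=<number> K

value=74.70 K

Throughput in SI: Q_s = 242.9 kg/h ÷ 3600 s/h = 0.0674722 kg/s
Mean residence time: t_res = M/Q_s = 4.39 kg / 0.0674722 kg/s = 65.0638 s
D = 44.3 mm = 0.0443 m;  h = 4.50 mm = 0.0045 m;  N = 80.8 rpm / 60 = 1.34667 rev/s
γ̇ = π D N / h = (π)(0.0443)(1.34667) / 0.0045 = 41.6487 s⁻¹
ΔT = η·γ̇²·t_res / (ρ·cp) = 1313 · (41.6487)² · 65.0638 / (1262 · 1572) = 74.6955 K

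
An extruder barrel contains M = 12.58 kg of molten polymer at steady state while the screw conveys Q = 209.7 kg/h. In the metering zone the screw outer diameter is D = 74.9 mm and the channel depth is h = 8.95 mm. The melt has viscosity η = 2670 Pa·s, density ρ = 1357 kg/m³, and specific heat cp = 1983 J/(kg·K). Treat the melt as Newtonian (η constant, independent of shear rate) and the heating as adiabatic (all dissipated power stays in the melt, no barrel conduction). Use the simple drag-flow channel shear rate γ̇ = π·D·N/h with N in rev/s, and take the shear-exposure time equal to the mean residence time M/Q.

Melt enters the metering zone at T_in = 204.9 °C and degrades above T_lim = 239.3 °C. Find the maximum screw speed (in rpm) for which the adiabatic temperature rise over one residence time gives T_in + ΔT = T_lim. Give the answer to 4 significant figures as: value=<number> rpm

Throughput in SI: Q_s = 209.7 kg/h ÷ 3600 s/h = 0.05825 kg/s
Mean residence time: t_res = M/Q_s = 12.58 kg / 0.05825 kg/s = 215.966 s
Geometry in SI: D = 74.9 mm → 0.0749 m, h = 8.95 mm → 0.00895 m
ΔT_a = T_lim − T_in = 239.3 − 204.9 = 34.4 K
Invert ΔT = ηγ̇²t_res/(ρcp) for γ̇: γ̇_max² = ΔT_a ρ cp / (η t_res) = 34.4·1357·1983 / (2670·215.966) = 160.533 s⁻²
γ̇_max = √160.533 = 12.6702 s⁻¹
Solve γ̇ = πDN/h for N: N_max = γ̇_max·h/(π·D) = 12.6702 × 0.00895 / (π × 0.0749) = 0.481919 rev/s = 28.9151 rpm

value=28.92 rpm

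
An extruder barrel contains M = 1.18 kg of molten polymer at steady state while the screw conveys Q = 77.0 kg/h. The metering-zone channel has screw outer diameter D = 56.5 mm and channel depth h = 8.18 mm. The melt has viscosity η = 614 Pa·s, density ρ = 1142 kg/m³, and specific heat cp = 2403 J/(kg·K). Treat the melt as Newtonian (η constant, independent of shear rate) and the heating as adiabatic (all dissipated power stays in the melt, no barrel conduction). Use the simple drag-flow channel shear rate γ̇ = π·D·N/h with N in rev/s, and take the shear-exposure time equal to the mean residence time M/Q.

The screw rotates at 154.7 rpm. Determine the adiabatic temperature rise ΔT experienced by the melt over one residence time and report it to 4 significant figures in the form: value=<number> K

Throughput in SI: Q_s = 77.0 kg/h ÷ 3600 s/h = 0.0213889 kg/s
t_res = M / Q_s = 1.18 / 0.0213889 = 55.1688 s
Geometry in metres: D = 56.5 mm → 0.0565 m, h = 8.18 mm → 0.00818 m; screw speed N = 154.7 rpm = 2.57833 rev/s
γ̇ = π·D·N / h = π · 0.0565 · 2.57833 / 0.00818 = 55.9479 s⁻¹
ΔT = η·γ̇²·t_res/(ρ·cp) = [614 × 55.9479² × 55.1688] / [1142 × 2403] = 38.6376 K

value=38.64 K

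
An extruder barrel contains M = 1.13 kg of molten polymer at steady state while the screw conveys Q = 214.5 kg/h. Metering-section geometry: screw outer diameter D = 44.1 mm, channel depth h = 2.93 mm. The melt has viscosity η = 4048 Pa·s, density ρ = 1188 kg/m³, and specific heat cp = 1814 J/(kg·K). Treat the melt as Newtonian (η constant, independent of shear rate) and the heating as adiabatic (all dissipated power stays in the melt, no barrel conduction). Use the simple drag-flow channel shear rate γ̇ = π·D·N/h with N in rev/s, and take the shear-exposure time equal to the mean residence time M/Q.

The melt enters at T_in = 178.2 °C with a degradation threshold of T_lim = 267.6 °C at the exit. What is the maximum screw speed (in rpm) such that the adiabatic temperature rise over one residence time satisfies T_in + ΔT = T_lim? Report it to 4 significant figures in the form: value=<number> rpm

Convert throughput: Q = 214.5 kg/h = 214.5/3600 = 0.0595833 kg/s
t_res = M / Q_s = 1.13 / 0.0595833 = 18.965 s
D = 44.1 mm = 0.0441 m;  h = 2.93 mm = 0.00293 m
ΔT_a = T_lim − T_in = 267.6 − 178.2 = 89.4 K
Invert ΔT = ηγ̇²t_res/(ρcp) for γ̇: γ̇_max² = ΔT_a ρ cp / (η t_res) = 89.4·1188·1814 / (4048·18.965) = 2509.56 s⁻²
γ̇_max = sqrt(2509.56) = 50.0955 s⁻¹
N_max = γ̇_max h / (πD) = 50.0955·0.00293/(π·0.0441) = 1.05944 rev/s → ×60 = 63.5666 rpm

value=63.57 rpm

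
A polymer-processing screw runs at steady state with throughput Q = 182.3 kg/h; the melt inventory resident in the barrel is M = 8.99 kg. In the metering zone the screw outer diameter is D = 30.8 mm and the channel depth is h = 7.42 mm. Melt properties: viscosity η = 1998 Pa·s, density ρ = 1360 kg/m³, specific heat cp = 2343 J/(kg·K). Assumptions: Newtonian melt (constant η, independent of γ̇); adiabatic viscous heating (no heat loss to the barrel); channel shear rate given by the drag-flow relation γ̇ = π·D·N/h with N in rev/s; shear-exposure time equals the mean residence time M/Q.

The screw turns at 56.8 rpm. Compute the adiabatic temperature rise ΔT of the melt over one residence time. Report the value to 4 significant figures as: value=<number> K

Convert throughput: Q = 182.3 kg/h = 182.3/3600 = 0.0506389 kg/s
t_res = M / Q_s = 8.99 / 0.0506389 = 177.532 s
D = 30.8 mm = 0.0308 m;  h = 7.42 mm = 0.00742 m;  N = 56.8 rpm / 60 = 0.946667 rev/s
γ̇ = π·D·N / h = π · 0.0308 · 0.946667 / 0.00742 = 12.3451 s⁻¹
ΔT = η·γ̇²·t_res / (ρ·cp) = 1998 · (12.3451)² · 177.532 / (1360 · 2343) = 16.9647 K

value=16.96 K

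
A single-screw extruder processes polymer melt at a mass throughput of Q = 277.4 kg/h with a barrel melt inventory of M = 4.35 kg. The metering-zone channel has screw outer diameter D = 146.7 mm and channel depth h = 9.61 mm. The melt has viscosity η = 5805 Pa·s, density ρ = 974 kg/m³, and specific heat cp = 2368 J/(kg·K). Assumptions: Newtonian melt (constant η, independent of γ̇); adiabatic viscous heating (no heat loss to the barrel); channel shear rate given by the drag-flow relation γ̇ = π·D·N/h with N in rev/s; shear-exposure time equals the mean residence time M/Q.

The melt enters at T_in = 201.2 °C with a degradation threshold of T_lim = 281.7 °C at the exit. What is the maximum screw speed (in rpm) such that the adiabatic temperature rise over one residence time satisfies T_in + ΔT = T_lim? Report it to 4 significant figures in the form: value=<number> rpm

Convert throughput: Q = 277.4 kg/h = 277.4/3600 = 0.0770556 kg/s
t_res = M / Q_s = 4.35 ÷ 0.0770556 = 56.4528 s
Convert to metres: D = 0.1467 m, h = 0.00961 m
ΔT_a = T_lim − T_in = 281.7 − 201.2 = 80.5 K
Invert ΔT = ηγ̇²t_res/(ρcp) for γ̇: γ̇_max² = ΔT_a ρ cp / (η t_res) = 80.5·974·2368 / (5805·56.4528) = 566.564 s⁻²
γ̇_max = √566.564 = 23.8026 s⁻¹
Solve γ̇ = πDN/h for N: N_max = γ̇_max·h/(π·D) = 23.8026 × 0.00961 / (π × 0.1467) = 0.496327 rev/s = 29.7796 rpm

value=29.78 rpm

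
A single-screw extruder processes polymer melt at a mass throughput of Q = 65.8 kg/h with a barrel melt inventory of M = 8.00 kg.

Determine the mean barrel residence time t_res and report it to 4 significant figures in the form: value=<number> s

value=437.7 s

Throughput in SI: Q_s = 65.8 kg/h ÷ 3600 s/h = 0.0182778 kg/s
t_res = M / Q_s = 8.00 ÷ 0.0182778 = 437.69 s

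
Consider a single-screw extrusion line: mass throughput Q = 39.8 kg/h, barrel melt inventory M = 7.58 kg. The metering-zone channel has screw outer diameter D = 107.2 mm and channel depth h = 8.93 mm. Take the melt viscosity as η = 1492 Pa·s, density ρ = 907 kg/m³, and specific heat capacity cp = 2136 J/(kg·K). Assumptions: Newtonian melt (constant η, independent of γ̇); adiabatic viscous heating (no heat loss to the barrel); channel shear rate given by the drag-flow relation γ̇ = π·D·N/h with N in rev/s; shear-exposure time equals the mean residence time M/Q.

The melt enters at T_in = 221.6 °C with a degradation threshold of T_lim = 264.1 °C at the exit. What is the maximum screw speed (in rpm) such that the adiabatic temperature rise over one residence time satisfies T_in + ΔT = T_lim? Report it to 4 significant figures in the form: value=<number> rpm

value=14.27 rpm

Throughput in SI: Q_s = 39.8 kg/h ÷ 3600 s/h = 0.0110556 kg/s
t_res = M / Q_s = 7.58 ÷ 0.0110556 = 685.628 s
D = 107.2 mm = 0.1072 m;  h = 8.93 mm = 0.00893 m
ΔT_a = T_lim − T_in = 264.1 − 221.6 = 42.5 K
Invert ΔT = ηγ̇²t_res/(ρcp) for γ̇: γ̇_max² = ΔT_a ρ cp / (η t_res) = 42.5·907·2136 / (1492·685.628) = 80.4896 s⁻²
Take the square root: γ̇_max = √(80.4896) = 8.9716 s⁻¹
N_max = γ̇_max·h / (π·D) = 8.9716 · 0.00893 / (π · 0.1072) = 0.23789 rev/s = 14.2734 rpm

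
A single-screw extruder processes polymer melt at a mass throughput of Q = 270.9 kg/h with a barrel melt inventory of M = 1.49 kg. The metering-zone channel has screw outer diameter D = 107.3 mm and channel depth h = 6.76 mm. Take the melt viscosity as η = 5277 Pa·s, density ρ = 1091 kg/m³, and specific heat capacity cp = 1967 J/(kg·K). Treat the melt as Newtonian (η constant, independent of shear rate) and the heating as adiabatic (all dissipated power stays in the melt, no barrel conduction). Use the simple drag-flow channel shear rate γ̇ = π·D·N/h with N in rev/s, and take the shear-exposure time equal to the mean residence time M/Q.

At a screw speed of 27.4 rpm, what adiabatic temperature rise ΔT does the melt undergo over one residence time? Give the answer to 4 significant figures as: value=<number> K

Throughput in SI: Q_s = 270.9 kg/h ÷ 3600 s/h = 0.07525 kg/s
t_res = M / Q_s = 1.49 ÷ 0.07525 = 19.8007 s
Convert to SI: D = 0.1073 m, h = 0.00676 m, N = 27.4/60 = 0.456667 rev/s
γ̇ = π·D·N / h = π · 0.1073 · 0.456667 / 0.00676 = 22.7721 s⁻¹
Adiabatic rise: ΔT = η γ̇² t_res / (ρ cp) = 5277·(22.7721)²·19.8007 / (1091·1967) = 25.2489 K

value=25.25 K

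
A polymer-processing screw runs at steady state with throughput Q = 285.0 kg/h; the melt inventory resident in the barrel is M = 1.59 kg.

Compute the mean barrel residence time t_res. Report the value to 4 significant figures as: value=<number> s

Q_s = Q / 3600 = 285.0 / 3600 = 0.0791667 kg/s
t_res = M / Q_s = 1.59 / 0.0791667 = 20.0842 s

value=20.08 s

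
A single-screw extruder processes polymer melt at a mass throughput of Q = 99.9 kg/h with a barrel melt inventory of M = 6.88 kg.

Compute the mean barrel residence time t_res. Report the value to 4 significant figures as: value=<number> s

Convert throughput: Q = 99.9 kg/h = 99.9/3600 = 0.02775 kg/s
t_res = M / Q_s = 6.88 ÷ 0.02775 = 247.928 s

value=247.9 s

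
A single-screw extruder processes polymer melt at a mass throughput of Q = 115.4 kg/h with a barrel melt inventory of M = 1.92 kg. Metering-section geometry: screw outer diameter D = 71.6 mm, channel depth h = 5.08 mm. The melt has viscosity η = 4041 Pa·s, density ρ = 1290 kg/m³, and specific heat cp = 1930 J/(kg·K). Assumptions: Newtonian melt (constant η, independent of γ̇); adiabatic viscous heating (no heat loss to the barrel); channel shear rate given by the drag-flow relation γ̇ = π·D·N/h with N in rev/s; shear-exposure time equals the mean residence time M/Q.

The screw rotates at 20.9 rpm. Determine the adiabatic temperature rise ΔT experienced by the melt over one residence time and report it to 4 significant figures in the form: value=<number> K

Q_s = Q / 3600 = 115.4 / 3600 = 0.0320556 kg/s
Mean residence time: t_res = M/Q_s = 1.92 kg / 0.0320556 kg/s = 59.896 s
Convert to SI: D = 0.0716 m, h = 0.00508 m, N = 20.9/60 = 0.348333 rev/s
γ̇ = π D N / h = (π)(0.0716)(0.348333) / 0.00508 = 15.4239 s⁻¹
ΔT = η·γ̇²·t_res/(ρ·cp) = [4041 × 15.4239² × 59.896] / [1290 × 1930] = 23.1275 K

value=23.13 K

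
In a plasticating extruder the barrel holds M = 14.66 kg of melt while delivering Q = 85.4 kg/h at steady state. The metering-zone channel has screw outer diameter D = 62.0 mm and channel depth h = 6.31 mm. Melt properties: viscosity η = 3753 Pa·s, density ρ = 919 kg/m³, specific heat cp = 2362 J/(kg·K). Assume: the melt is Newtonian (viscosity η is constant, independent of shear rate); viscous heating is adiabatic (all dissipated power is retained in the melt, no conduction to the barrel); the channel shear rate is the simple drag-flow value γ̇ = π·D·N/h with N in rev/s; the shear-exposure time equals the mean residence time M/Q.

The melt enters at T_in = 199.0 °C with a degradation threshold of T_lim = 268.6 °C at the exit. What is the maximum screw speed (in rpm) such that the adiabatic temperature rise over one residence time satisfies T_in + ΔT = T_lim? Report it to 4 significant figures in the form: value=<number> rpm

Q_s = Q / 3600 = 85.4 / 3600 = 0.0237222 kg/s
t_res = M / Q_s = 14.66 ÷ 0.0237222 = 617.986 s
Convert to metres: D = 0.062 m, h = 0.00631 m
Allowable rise: ΔT_a = T_lim − T_in = 268.6 − 199.0 = 69.6 K
Invert ΔT = ηγ̇²t_res/(ρcp) for γ̇: γ̇_max² = ΔT_a ρ cp / (η t_res) = 69.6·919·2362 / (3753·617.986) = 65.14 s⁻²
γ̇_max = sqrt(65.14) = 8.07093 s⁻¹
N_max = γ̇_max·h / (π·D) = 8.07093 · 0.00631 / (π · 0.062) = 0.261464 rev/s = 15.6878 rpm

value=15.69 rpm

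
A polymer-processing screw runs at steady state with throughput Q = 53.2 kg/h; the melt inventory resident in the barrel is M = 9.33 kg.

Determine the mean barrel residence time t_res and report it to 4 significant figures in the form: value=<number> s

value=631.4 s

Convert throughput: Q = 53.2 kg/h = 53.2/3600 = 0.0147778 kg/s
Mean residence time: t_res = M/Q_s = 9.33 kg / 0.0147778 kg/s = 631.353 s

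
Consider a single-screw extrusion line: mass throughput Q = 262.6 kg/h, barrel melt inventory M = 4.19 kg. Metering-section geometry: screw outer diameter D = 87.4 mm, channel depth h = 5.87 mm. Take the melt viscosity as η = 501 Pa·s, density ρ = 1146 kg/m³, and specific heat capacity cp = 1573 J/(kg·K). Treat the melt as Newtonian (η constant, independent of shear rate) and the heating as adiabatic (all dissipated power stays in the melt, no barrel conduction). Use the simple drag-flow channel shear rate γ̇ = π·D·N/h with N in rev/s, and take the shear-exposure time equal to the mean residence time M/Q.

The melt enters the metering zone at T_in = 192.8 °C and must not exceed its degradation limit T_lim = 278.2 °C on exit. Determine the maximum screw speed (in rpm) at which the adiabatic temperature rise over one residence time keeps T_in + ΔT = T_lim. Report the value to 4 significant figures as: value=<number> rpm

Throughput in SI: Q_s = 262.6 kg/h ÷ 3600 s/h = 0.0729444 kg/s
t_res = M / Q_s = 4.19 / 0.0729444 = 57.441 s
Geometry in SI: D = 87.4 mm → 0.0874 m, h = 5.87 mm → 0.00587 m
ΔT_a = T_lim − T_in = 278.2 − 192.8 = 85.4 K
γ̇_max² = ΔT_a·ρ·cp / (η·t_res) = [85.4 × 1146 × 1573] / [501 × 57.441] = 5349.48 s⁻²
γ̇_max = √5349.48 = 73.1401 s⁻¹
Solve γ̇ = πDN/h for N: N_max = γ̇_max·h/(π·D) = 73.1401 × 0.00587 / (π × 0.0874) = 1.56363 rev/s = 93.8175 rpm

value=93.82 rpm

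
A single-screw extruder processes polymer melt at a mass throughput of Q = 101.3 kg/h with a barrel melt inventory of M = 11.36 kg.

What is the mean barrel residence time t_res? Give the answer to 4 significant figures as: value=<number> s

Convert throughput: Q = 101.3 kg/h = 101.3/3600 = 0.0281389 kg/s
t_res = M / Q_s = 11.36 / 0.0281389 = 403.712 s

value=403.7 s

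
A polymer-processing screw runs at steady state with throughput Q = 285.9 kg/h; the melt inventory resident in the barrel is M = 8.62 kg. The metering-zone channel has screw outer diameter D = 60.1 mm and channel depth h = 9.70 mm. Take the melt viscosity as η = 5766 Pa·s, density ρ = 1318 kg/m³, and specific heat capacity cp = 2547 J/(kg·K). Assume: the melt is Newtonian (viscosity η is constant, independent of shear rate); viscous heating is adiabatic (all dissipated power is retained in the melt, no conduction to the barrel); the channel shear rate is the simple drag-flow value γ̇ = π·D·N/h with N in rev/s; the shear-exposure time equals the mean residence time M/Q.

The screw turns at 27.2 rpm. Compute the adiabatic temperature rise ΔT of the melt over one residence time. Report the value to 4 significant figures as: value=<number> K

value=14.52 K

Throughput in SI: Q_s = 285.9 kg/h ÷ 3600 s/h = 0.0794167 kg/s
Mean residence time: t_res = M/Q_s = 8.62 kg / 0.0794167 kg/s = 108.541 s
D = 60.1 mm = 0.0601 m;  h = 9.70 mm = 0.0097 m;  N = 27.2 rpm / 60 = 0.453333 rev/s
γ̇ = π·D·N / h = π · 0.0601 · 0.453333 / 0.0097 = 8.8241 s⁻¹
ΔT = η·γ̇²·t_res / (ρ·cp) = 5766 · (8.8241)² · 108.541 / (1318 · 2547) = 14.5167 K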